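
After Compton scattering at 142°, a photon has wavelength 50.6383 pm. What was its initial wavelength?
46.3000 pm

From λ' = λ + Δλ, we have λ = λ' - Δλ

First calculate the Compton shift:
Δλ = λ_C(1 - cos θ)
Δλ = 2.4263 × (1 - cos(142°))
Δλ = 2.4263 × 1.7880
Δλ = 4.3383 pm

Initial wavelength:
λ = λ' - Δλ
λ = 50.6383 - 4.3383
λ = 46.3000 pm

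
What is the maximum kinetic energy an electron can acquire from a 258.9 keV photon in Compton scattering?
130.3058 keV

Maximum energy transfer occurs at θ = 180° (backscattering).

Initial photon: E₀ = 258.9 keV → λ₀ = 4.7889 pm

Maximum Compton shift (at 180°):
Δλ_max = 2λ_C = 2 × 2.4263 = 4.8526 pm

Final wavelength:
λ' = 4.7889 + 4.8526 = 9.6415 pm

Minimum photon energy (maximum energy to electron):
E'_min = hc/λ' = 128.5942 keV

Maximum electron kinetic energy:
K_max = E₀ - E'_min = 258.9000 - 128.5942 = 130.3058 keV

(Intermediate values are shown rounded; full precision is carried through to the final answer.)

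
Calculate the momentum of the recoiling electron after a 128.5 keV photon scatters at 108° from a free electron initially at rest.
9.7870e-23 kg·m/s

The electron is initially at rest, so by conservation of momentum:
p⃗_e = p⃗₀ − p⃗'  (incident photon momentum minus scattered photon momentum)

Photon momentum magnitudes (p = h/λ = E/c):
λ₀ = hc/E₀ = 9.6486 pm → p₀ = h/λ₀ = 6.8674e-23 kg·m/s
Δλ = λ_C(1 − cos 108°) = 3.1761 pm
λ' = 12.8247 pm → p' = h/λ' = 5.1667e-23 kg·m/s

The scattered photon makes angle θ = 108° with the incident direction, so by the law of cosines:
|p⃗_e|² = p₀² + p'² − 2p₀p'cos θ
|p⃗_e|² = (6.8674e-23)² + (5.1667e-23)² − 2·6.8674e-23·5.1667e-23·cos(108°)
|p⃗_e| = 9.7870e-23 kg·m/s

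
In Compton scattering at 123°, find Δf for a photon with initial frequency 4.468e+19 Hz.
1.601e+19 Hz (decrease)

Convert frequency to wavelength (c = 299792458 m/s):
λ₀ = c/f₀ = 299792458/4.468e+19 = 6.7097685e-12 m = 6.7098 pm

Calculate Compton shift:
Δλ = λ_C(1 - cos(123°)) = 3.7478 pm

Final wavelength:
λ' = λ₀ + Δλ = 6.7098 + 3.7478 = 10.4575 pm

Final frequency:
f' = c/λ' = 299792458/1.0457542e-11 = 2.8667583e+19 Hz

Frequency shift (decrease):
Δf = f₀ - f' = 4.468e+19 - 2.8667583e+19 = 1.601e+19 Hz

(Intermediate values are shown rounded; full precision is carried through to the final answer.)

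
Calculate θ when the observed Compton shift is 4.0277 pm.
131.30°

From the Compton formula Δλ = λ_C(1 - cos θ), we can solve for θ:

cos θ = 1 - Δλ/λ_C

Given:
- Δλ = 4.0277 pm
- λ_C = h/(m_e·c) ≈ 2.42631024 pm

cos θ = 1 - 4.0277/2.42631024
cos θ = 1 - 1.660010
cos θ = -0.660010

θ = arccos(-0.660010)
θ = 131.30°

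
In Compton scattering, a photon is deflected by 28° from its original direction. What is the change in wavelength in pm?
0.2840 pm

Using the Compton scattering formula:
Δλ = λ_C(1 - cos θ)

where λ_C = h/(m_e·c) ≈ 2.4263 pm is the Compton wavelength of an electron.

For θ = 28°:
cos(28°) = 0.8829
1 - cos(28°) = 0.1171

Δλ = 2.4263 × 0.1171
Δλ = 0.2840 pm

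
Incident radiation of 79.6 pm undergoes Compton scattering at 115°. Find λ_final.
83.0517 pm

Using the Compton scattering formula:
λ' = λ + Δλ = λ + λ_C(1 - cos θ)

Given:
- Initial wavelength λ = 79.6 pm
- Scattering angle θ = 115°
- Compton wavelength λ_C ≈ 2.4263 pm

Calculate the shift:
Δλ = 2.4263 × (1 - cos(115°))
Δλ = 2.4263 × 1.4226
Δλ = 3.4517 pm

Final wavelength:
λ' = 79.6 + 3.4517 = 83.0517 pm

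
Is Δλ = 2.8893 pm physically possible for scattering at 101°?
Yes, consistent

Calculate the expected shift for θ = 101°:

Δλ_expected = λ_C(1 - cos(101°))
Δλ_expected = 2.4263 × (1 - cos(101°))
Δλ_expected = 2.4263 × 1.1908
Δλ_expected = 2.8893 pm

Given shift: 2.8893 pm
Expected shift: 2.8893 pm
Difference: 0.0000 pm

The values match. This is consistent with Compton scattering at the stated angle.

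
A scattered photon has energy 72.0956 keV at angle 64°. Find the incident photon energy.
78.3000 keV

Convert final energy to wavelength (hc ≈ 1239.842 keV·pm):
λ' = hc/E' = 1239.842 / 72.0956 = 17.1972 pm

Calculate the Compton shift:
Δλ = λ_C(1 - cos(64°))
Δλ = 2.4263 × (1 - cos(64°))
Δλ = 1.3627 pm

Initial wavelength:
λ = λ' - Δλ = 17.1972 - 1.3627 = 15.8345 pm

Initial energy:
E = hc/λ = 1239.842 / 15.8345 = 78.3000 keV

(Intermediate values are shown rounded; full precision is carried through to the final answer.)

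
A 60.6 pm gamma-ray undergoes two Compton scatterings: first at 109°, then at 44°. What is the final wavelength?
64.4972 pm

Apply Compton shift twice:

First scattering at θ₁ = 109°:
Δλ₁ = λ_C(1 - cos(109°))
Δλ₁ = 2.4263 × 1.3256
Δλ₁ = 3.2162 pm

After first scattering:
λ₁ = 60.6 + 3.2162 = 63.8162 pm

Second scattering at θ₂ = 44°:
Δλ₂ = λ_C(1 - cos(44°))
Δλ₂ = 2.4263 × 0.2807
Δλ₂ = 0.6810 pm

Final wavelength:
λ₂ = 63.8162 + 0.6810 = 64.4972 pm

Total shift: Δλ_total = 3.2162 + 0.6810 = 3.8972 pm

(Intermediate values are shown rounded; full precision is carried through to the final answer.)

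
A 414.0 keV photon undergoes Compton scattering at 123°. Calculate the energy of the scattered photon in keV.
183.8829 keV

First convert energy to wavelength:
λ = hc/E, with hc ≈ 1239.842 keV·pm (i.e. 1239.842 eV·nm)

For E = 414.0 keV = 414000 eV:
λ = 1239.842 keV·pm / 414.0 keV
λ = 2.9948 pm

Calculate the Compton shift:
Δλ = λ_C(1 - cos(123°)) = 2.4263 × 1.5446
Δλ = 3.7478 pm

Final wavelength:
λ' = 2.9948 + 3.7478 = 6.7426 pm

Final energy:
E' = hc/λ' = 1239.842 / 6.7426 = 183.8829 keV

(Intermediate values are shown rounded; full precision is carried through to the final answer.)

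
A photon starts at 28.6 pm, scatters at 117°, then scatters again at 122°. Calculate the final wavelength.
35.8399 pm

Apply Compton shift twice:

First scattering at θ₁ = 117°:
Δλ₁ = λ_C(1 - cos(117°))
Δλ₁ = 2.4263 × 1.4540
Δλ₁ = 3.5278 pm

After first scattering:
λ₁ = 28.6 + 3.5278 = 32.1278 pm

Second scattering at θ₂ = 122°:
Δλ₂ = λ_C(1 - cos(122°))
Δλ₂ = 2.4263 × 1.5299
Δλ₂ = 3.7121 pm

Final wavelength:
λ₂ = 32.1278 + 3.7121 = 35.8399 pm

Total shift: Δλ_total = 3.5278 + 3.7121 = 7.2399 pm

(Intermediate values are shown rounded; full precision is carried through to the final answer.)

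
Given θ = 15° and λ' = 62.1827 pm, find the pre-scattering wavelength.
62.1000 pm

From λ' = λ + Δλ, we have λ = λ' - Δλ

First calculate the Compton shift:
Δλ = λ_C(1 - cos θ)
Δλ = 2.4263 × (1 - cos(15°))
Δλ = 2.4263 × 0.0341
Δλ = 0.0827 pm

Initial wavelength:
λ = λ' - Δλ
λ = 62.1827 - 0.0827
λ = 62.1000 pm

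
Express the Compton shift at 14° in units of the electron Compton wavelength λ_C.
0.0297 λ_C

The Compton shift formula is:
Δλ = λ_C(1 - cos θ)

Dividing both sides by λ_C:
Δλ/λ_C = 1 - cos θ

For θ = 14°:
Δλ/λ_C = 1 - cos(14°)
Δλ/λ_C = 1 - 0.9703
Δλ/λ_C = 0.0297

This means the shift is 0.0297 × λ_C = 0.0721 pm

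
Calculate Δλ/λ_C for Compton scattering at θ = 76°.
0.7581 λ_C

The Compton shift formula is:
Δλ = λ_C(1 - cos θ)

Dividing both sides by λ_C:
Δλ/λ_C = 1 - cos θ

For θ = 76°:
Δλ/λ_C = 1 - cos(76°)
Δλ/λ_C = 1 - 0.2419
Δλ/λ_C = 0.7581

This means the shift is 0.7581 × λ_C = 1.8393 pm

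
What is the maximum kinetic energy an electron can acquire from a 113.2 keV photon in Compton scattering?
34.7552 keV

Maximum energy transfer occurs at θ = 180° (backscattering).

Initial photon: E₀ = 113.2 keV → λ₀ = 10.9527 pm

Maximum Compton shift (at 180°):
Δλ_max = 2λ_C = 2 × 2.4263 = 4.8526 pm

Final wavelength:
λ' = 10.9527 + 4.8526 = 15.8053 pm

Minimum photon energy (maximum energy to electron):
E'_min = hc/λ' = 78.4448 keV

Maximum electron kinetic energy:
K_max = E₀ - E'_min = 113.2000 - 78.4448 = 34.7552 keV

(Intermediate values are shown rounded; full precision is carried through to the final answer.)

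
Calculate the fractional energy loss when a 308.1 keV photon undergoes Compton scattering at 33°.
0.0886 (or 8.86%)

Calculate initial and final photon energies:

Initial: E₀ = 308.1 keV → λ₀ = 4.0242 pm
Compton shift: Δλ = 0.3914 pm
Final wavelength: λ' = 4.4156 pm
Final energy: E' = 280.7874 keV

Fractional energy loss:
(E₀ - E')/E₀ = (308.1000 - 280.7874)/308.1000
= 27.3126/308.1000
= 0.0886
= 8.86%

(Intermediate values are shown rounded; full precision is carried through to the final answer.)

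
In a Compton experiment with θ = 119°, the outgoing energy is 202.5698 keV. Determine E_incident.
492.3998 keV

Convert final energy to wavelength (hc ≈ 1239.842 keV·pm):
λ' = hc/E' = 1239.842 / 202.5698 = 6.1206 pm

Calculate the Compton shift:
Δλ = λ_C(1 - cos(119°))
Δλ = 2.4263 × (1 - cos(119°))
Δλ = 3.6026 pm

Initial wavelength:
λ = λ' - Δλ = 6.1206 - 3.6026 = 2.5180 pm

Initial energy:
E = hc/λ = 1239.842 / 2.5180 = 492.3998 keV

(Intermediate values are shown rounded; full precision is carried through to the final answer.)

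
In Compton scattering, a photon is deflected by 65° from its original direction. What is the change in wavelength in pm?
1.4009 pm

Using the Compton scattering formula:
Δλ = λ_C(1 - cos θ)

where λ_C = h/(m_e·c) ≈ 2.4263 pm is the Compton wavelength of an electron.

For θ = 65°:
cos(65°) = 0.4226
1 - cos(65°) = 0.5774

Δλ = 2.4263 × 0.5774
Δλ = 1.4009 pm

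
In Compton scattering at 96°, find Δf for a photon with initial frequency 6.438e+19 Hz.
2.352e+19 Hz (decrease)

Convert frequency to wavelength (c = 299792458 m/s):
λ₀ = c/f₀ = 299792458/6.438e+19 = 4.6566085e-12 m = 4.6566 pm

Calculate Compton shift:
Δλ = λ_C(1 - cos(96°)) = 2.6799 pm

Final wavelength:
λ' = λ₀ + Δλ = 4.6566 + 2.6799 = 7.3365 pm

Final frequency:
f' = c/λ' = 299792458/7.3365373e-12 = 4.0862937e+19 Hz

Frequency shift (decrease):
Δf = f₀ - f' = 6.438e+19 - 4.0862937e+19 = 2.352e+19 Hz

(Intermediate values are shown rounded; full precision is carried through to the final answer.)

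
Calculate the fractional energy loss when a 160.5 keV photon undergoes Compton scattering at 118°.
0.3158 (or 31.58%)

Calculate initial and final photon energies:

Initial: E₀ = 160.5 keV → λ₀ = 7.7249 pm
Compton shift: Δλ = 3.5654 pm
Final wavelength: λ' = 11.2903 pm
Final energy: E' = 109.8151 keV

Fractional energy loss:
(E₀ - E')/E₀ = (160.5000 - 109.8151)/160.5000
= 50.6849/160.5000
= 0.3158
= 31.58%

(Intermediate values are shown rounded; full precision is carried through to the final answer.)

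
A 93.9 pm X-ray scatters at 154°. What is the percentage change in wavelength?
4.9064%

Calculate the Compton shift:
Δλ = λ_C(1 - cos(154°))
Δλ = 2.4263 × (1 - cos(154°))
Δλ = 2.4263 × 1.8988
Δλ = 4.6071 pm

Percentage change:
(Δλ/λ₀) × 100 = (4.6071/93.9) × 100
= 4.9064%

(Intermediate values are shown rounded; full precision is carried through to the final answer.)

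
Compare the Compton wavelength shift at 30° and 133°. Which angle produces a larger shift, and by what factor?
133° produces the larger shift by a factor of 12.555

Calculate both shifts using Δλ = λ_C(1 - cos θ):

For θ₁ = 30°:
Δλ₁ = 2.4263 × (1 - cos(30°))
Δλ₁ = 2.4263 × 0.1340
Δλ₁ = 0.3251 pm

For θ₂ = 133°:
Δλ₂ = 2.4263 × (1 - cos(133°))
Δλ₂ = 2.4263 × 1.6820
Δλ₂ = 4.0810 pm

The 133° angle produces the larger shift.
Ratio: 4.0810/0.3251 = 12.555

(Intermediate values are shown rounded; full precision is carried through to the final answer.)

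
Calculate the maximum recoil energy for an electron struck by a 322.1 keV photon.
179.6200 keV

Maximum energy transfer occurs at θ = 180° (backscattering).

Initial photon: E₀ = 322.1 keV → λ₀ = 3.8492 pm

Maximum Compton shift (at 180°):
Δλ_max = 2λ_C = 2 × 2.4263 = 4.8526 pm

Final wavelength:
λ' = 3.8492 + 4.8526 = 8.7019 pm

Minimum photon energy (maximum energy to electron):
E'_min = hc/λ' = 142.4800 keV

Maximum electron kinetic energy:
K_max = E₀ - E'_min = 322.1000 - 142.4800 = 179.6200 keV

(Intermediate values are shown rounded; full precision is carried through to the final answer.)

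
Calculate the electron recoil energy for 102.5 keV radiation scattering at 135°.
26.1456 keV

By energy conservation: K_e = E_initial - E_final

First find the scattered photon energy:
Initial wavelength: λ = hc/E = 12.0960 pm
Compton shift: Δλ = λ_C(1 - cos(135°)) = 4.1420 pm
Final wavelength: λ' = 12.0960 + 4.1420 = 16.2380 pm
Final photon energy: E' = hc/λ' = 76.3544 keV

Electron kinetic energy:
K_e = E - E' = 102.5000 - 76.3544 = 26.1456 keV

(Intermediate values are shown rounded; full precision is carried through to the final answer.)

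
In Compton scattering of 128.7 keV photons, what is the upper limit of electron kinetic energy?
43.1122 keV

Maximum energy transfer occurs at θ = 180° (backscattering).

Initial photon: E₀ = 128.7 keV → λ₀ = 9.6336 pm

Maximum Compton shift (at 180°):
Δλ_max = 2λ_C = 2 × 2.4263 = 4.8526 pm

Final wavelength:
λ' = 9.6336 + 4.8526 = 14.4862 pm

Minimum photon energy (maximum energy to electron):
E'_min = hc/λ' = 85.5878 keV

Maximum electron kinetic energy:
K_max = E₀ - E'_min = 128.7000 - 85.5878 = 43.1122 keV

(Intermediate values are shown rounded; full precision is carried through to the final answer.)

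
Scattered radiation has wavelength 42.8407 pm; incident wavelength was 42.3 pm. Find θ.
39.00°

First find the wavelength shift:
Δλ = λ' - λ = 42.8407 - 42.3 = 0.5407 pm

Using Δλ = λ_C(1 - cos θ), with λ_C = h/(m_e·c) ≈ 2.42631024 pm:
cos θ = 1 - Δλ/λ_C
cos θ = 1 - 0.5407/2.42631024
cos θ = 0.777151

θ = arccos(0.777151)
θ = 39.00°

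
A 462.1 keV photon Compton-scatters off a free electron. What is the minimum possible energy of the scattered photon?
164.5295 keV (at θ = 180°)

The scattered photon has minimum energy when its wavelength is maximum, i.e., when the Compton shift Δλ = λ_C(1 − cos θ) is maximum. This occurs at θ = 180° (backscattering), giving Δλ_max = 2λ_C = 4.8526 pm.

Initial wavelength: λ₀ = hc/E₀ = 2.6831 pm
Maximum final wavelength: λ'_max = λ₀ + 2λ_C = 2.6831 + 4.8526 = 7.5357 pm
Minimum final energy: E'_min = hc/λ'_max = 164.5295 keV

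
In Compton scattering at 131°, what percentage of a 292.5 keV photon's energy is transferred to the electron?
0.4866 (or 48.66%)

Calculate initial and final photon energies:

Initial: E₀ = 292.5 keV → λ₀ = 4.2388 pm
Compton shift: Δλ = 4.0181 pm
Final wavelength: λ' = 8.2569 pm
Final energy: E' = 150.1585 keV

Fractional energy loss:
(E₀ - E')/E₀ = (292.5000 - 150.1585)/292.5000
= 142.3415/292.5000
= 0.4866
= 48.66%

(Intermediate values are shown rounded; full precision is carried through to the final answer.)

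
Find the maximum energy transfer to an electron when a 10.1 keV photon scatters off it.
0.3841 keV

Maximum energy transfer occurs at θ = 180° (backscattering).

Initial photon: E₀ = 10.1 keV → λ₀ = 122.7566 pm

Maximum Compton shift (at 180°):
Δλ_max = 2λ_C = 2 × 2.4263 = 4.8526 pm

Final wavelength:
λ' = 122.7566 + 4.8526 = 127.6093 pm

Minimum photon energy (maximum energy to electron):
E'_min = hc/λ' = 9.7159 keV

Maximum electron kinetic energy:
K_max = E₀ - E'_min = 10.1000 - 9.7159 = 0.3841 keV

(Intermediate values are shown rounded; full precision is carried through to the final answer.)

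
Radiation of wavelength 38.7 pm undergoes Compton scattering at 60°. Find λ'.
39.9132 pm

Using the Compton formula: λ' = λ + λ_C(1 − cos θ)

For θ = 60°, cos θ = 1/2 (exact) = 0.5000, so:
1 − cos 60° = 1 − (1/2) = 0.5000

Δλ = λ_C × 0.5000 = 2.4263 × 0.5000 = 1.2132 pm

λ' = 38.7 + 1.2132 = 39.9132 pm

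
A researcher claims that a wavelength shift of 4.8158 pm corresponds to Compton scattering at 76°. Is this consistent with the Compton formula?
No, inconsistent

Calculate the expected shift for θ = 76°:

Δλ_expected = λ_C(1 - cos(76°))
Δλ_expected = 2.4263 × (1 - cos(76°))
Δλ_expected = 2.4263 × 0.7581
Δλ_expected = 1.8393 pm

Given shift: 4.8158 pm
Expected shift: 1.8393 pm
Difference: 2.9764 pm

The values do not match. The given shift corresponds to θ ≈ 170.0°, not 76°.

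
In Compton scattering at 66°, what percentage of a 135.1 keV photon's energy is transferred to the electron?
0.1356 (or 13.56%)

Calculate initial and final photon energies:

Initial: E₀ = 135.1 keV → λ₀ = 9.1772 pm
Compton shift: Δλ = 1.4394 pm
Final wavelength: λ' = 10.6167 pm
Final energy: E' = 116.7827 keV

Fractional energy loss:
(E₀ - E')/E₀ = (135.1000 - 116.7827)/135.1000
= 18.3173/135.1000
= 0.1356
= 13.56%

(Intermediate values are shown rounded; full precision is carried through to the final answer.)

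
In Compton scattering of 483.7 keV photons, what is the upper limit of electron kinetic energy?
316.5123 keV

Maximum energy transfer occurs at θ = 180° (backscattering).

Initial photon: E₀ = 483.7 keV → λ₀ = 2.5632 pm

Maximum Compton shift (at 180°):
Δλ_max = 2λ_C = 2 × 2.4263 = 4.8526 pm

Final wavelength:
λ' = 2.5632 + 4.8526 = 7.4159 pm

Minimum photon energy (maximum energy to electron):
E'_min = hc/λ' = 167.1877 keV

Maximum electron kinetic energy:
K_max = E₀ - E'_min = 483.7000 - 167.1877 = 316.5123 keV

(Intermediate values are shown rounded; full precision is carried through to the final answer.)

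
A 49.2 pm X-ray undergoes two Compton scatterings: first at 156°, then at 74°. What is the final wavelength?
55.6004 pm

Apply Compton shift twice:

First scattering at θ₁ = 156°:
Δλ₁ = λ_C(1 - cos(156°))
Δλ₁ = 2.4263 × 1.9135
Δλ₁ = 4.6429 pm

After first scattering:
λ₁ = 49.2 + 4.6429 = 53.8429 pm

Second scattering at θ₂ = 74°:
Δλ₂ = λ_C(1 - cos(74°))
Δλ₂ = 2.4263 × 0.7244
Δλ₂ = 1.7575 pm

Final wavelength:
λ₂ = 53.8429 + 1.7575 = 55.6004 pm

Total shift: Δλ_total = 4.6429 + 1.7575 = 6.4004 pm

(Intermediate values are shown rounded; full precision is carried through to the final answer.)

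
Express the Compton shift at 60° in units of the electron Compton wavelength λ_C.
0.5000 λ_C

The Compton shift formula is:
Δλ = λ_C(1 - cos θ)

Dividing both sides by λ_C:
Δλ/λ_C = 1 - cos θ

For θ = 60°:
Δλ/λ_C = 1 - cos(60°)
Δλ/λ_C = 1 - 0.5000
Δλ/λ_C = 0.5000

This means the shift is 0.5000 × λ_C = 1.2132 pm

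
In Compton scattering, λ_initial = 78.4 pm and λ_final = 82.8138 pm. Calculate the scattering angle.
145.00°

First find the wavelength shift:
Δλ = λ' - λ = 82.8138 - 78.4 = 4.4138 pm

Using Δλ = λ_C(1 - cos θ), with λ_C = h/(m_e·c) ≈ 2.42631024 pm:
cos θ = 1 - Δλ/λ_C
cos θ = 1 - 4.4138/2.42631024
cos θ = -0.819141

θ = arccos(-0.819141)
θ = 145.00°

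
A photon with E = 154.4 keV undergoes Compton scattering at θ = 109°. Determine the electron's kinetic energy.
44.1556 keV

By energy conservation: K_e = E_initial - E_final

First find the scattered photon energy:
Initial wavelength: λ = hc/E = 8.0301 pm
Compton shift: Δλ = λ_C(1 - cos(109°)) = 3.2162 pm
Final wavelength: λ' = 8.0301 + 3.2162 = 11.2463 pm
Final photon energy: E' = hc/λ' = 110.2444 keV

Electron kinetic energy:
K_e = E - E' = 154.4000 - 110.2444 = 44.1556 keV

(Intermediate values are shown rounded; full precision is carried through to the final answer.)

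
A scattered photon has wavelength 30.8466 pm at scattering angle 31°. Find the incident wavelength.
30.5000 pm

From λ' = λ + Δλ, we have λ = λ' - Δλ

First calculate the Compton shift:
Δλ = λ_C(1 - cos θ)
Δλ = 2.4263 × (1 - cos(31°))
Δλ = 2.4263 × 0.1428
Δλ = 0.3466 pm

Initial wavelength:
λ = λ' - Δλ
λ = 30.8466 - 0.3466
λ = 30.5000 pm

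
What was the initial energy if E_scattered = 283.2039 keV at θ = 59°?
387.3000 keV

Convert final energy to wavelength (hc ≈ 1239.842 keV·pm):
λ' = hc/E' = 1239.842 / 283.2039 = 4.3779 pm

Calculate the Compton shift:
Δλ = λ_C(1 - cos(59°))
Δλ = 2.4263 × (1 - cos(59°))
Δλ = 1.1767 pm

Initial wavelength:
λ = λ' - Δλ = 4.3779 - 1.1767 = 3.2012 pm

Initial energy:
E = hc/λ = 1239.842 / 3.2012 = 387.3000 keV

(Intermediate values are shown rounded; full precision is carried through to the final answer.)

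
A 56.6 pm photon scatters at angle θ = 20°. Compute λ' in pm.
56.7463 pm

Using the Compton scattering formula:
λ' = λ + Δλ = λ + λ_C(1 - cos θ)

Given:
- Initial wavelength λ = 56.6 pm
- Scattering angle θ = 20°
- Compton wavelength λ_C ≈ 2.4263 pm

Calculate the shift:
Δλ = 2.4263 × (1 - cos(20°))
Δλ = 2.4263 × 0.0603
Δλ = 0.1463 pm

Final wavelength:
λ' = 56.6 + 0.1463 = 56.7463 pm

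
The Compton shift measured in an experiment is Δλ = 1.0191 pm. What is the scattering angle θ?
54.55°

From the Compton formula Δλ = λ_C(1 - cos θ), we can solve for θ:

cos θ = 1 - Δλ/λ_C

Given:
- Δλ = 1.0191 pm
- λ_C = h/(m_e·c) ≈ 2.42631024 pm

cos θ = 1 - 1.0191/2.42631024
cos θ = 1 - 0.420020
cos θ = 0.579980

θ = arccos(0.579980)
θ = 54.55°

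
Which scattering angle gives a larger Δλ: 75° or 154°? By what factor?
154° produces the larger shift by a factor of 2.562

Calculate both shifts using Δλ = λ_C(1 - cos θ):

For θ₁ = 75°:
Δλ₁ = 2.4263 × (1 - cos(75°))
Δλ₁ = 2.4263 × 0.7412
Δλ₁ = 1.7983 pm

For θ₂ = 154°:
Δλ₂ = 2.4263 × (1 - cos(154°))
Δλ₂ = 2.4263 × 1.8988
Δλ₂ = 4.6071 pm

The 154° angle produces the larger shift.
Ratio: 4.6071/1.7983 = 2.562

(Intermediate values are shown rounded; full precision is carried through to the final answer.)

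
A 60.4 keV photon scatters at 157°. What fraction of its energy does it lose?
0.1850 (or 18.50%)

Calculate initial and final photon energies:

Initial: E₀ = 60.4 keV → λ₀ = 20.5272 pm
Compton shift: Δλ = 4.6597 pm
Final wavelength: λ' = 25.1869 pm
Final energy: E' = 49.2256 keV

Fractional energy loss:
(E₀ - E')/E₀ = (60.4000 - 49.2256)/60.4000
= 11.1744/60.4000
= 0.1850
= 18.50%

(Intermediate values are shown rounded; full precision is carried through to the final answer.)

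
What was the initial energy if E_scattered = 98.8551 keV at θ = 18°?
99.8000 keV

Convert final energy to wavelength (hc ≈ 1239.842 keV·pm):
λ' = hc/E' = 1239.842 / 98.8551 = 12.5420 pm

Calculate the Compton shift:
Δλ = λ_C(1 - cos(18°))
Δλ = 2.4263 × (1 - cos(18°))
Δλ = 0.1188 pm

Initial wavelength:
λ = λ' - Δλ = 12.5420 - 0.1188 = 12.4233 pm

Initial energy:
E = hc/λ = 1239.842 / 12.4233 = 99.8000 keV

(Intermediate values are shown rounded; full precision is carried through to the final answer.)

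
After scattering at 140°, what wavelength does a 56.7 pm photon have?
60.9850 pm

Using the Compton scattering formula:
λ' = λ + Δλ = λ + λ_C(1 - cos θ)

Given:
- Initial wavelength λ = 56.7 pm
- Scattering angle θ = 140°
- Compton wavelength λ_C ≈ 2.4263 pm

Calculate the shift:
Δλ = 2.4263 × (1 - cos(140°))
Δλ = 2.4263 × 1.7660
Δλ = 4.2850 pm

Final wavelength:
λ' = 56.7 + 4.2850 = 60.9850 pm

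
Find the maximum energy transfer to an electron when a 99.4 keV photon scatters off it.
27.8399 keV

Maximum energy transfer occurs at θ = 180° (backscattering).

Initial photon: E₀ = 99.4 keV → λ₀ = 12.4733 pm

Maximum Compton shift (at 180°):
Δλ_max = 2λ_C = 2 × 2.4263 = 4.8526 pm

Final wavelength:
λ' = 12.4733 + 4.8526 = 17.3259 pm

Minimum photon energy (maximum energy to electron):
E'_min = hc/λ' = 71.5601 keV

Maximum electron kinetic energy:
K_max = E₀ - E'_min = 99.4000 - 71.5601 = 27.8399 keV

(Intermediate values are shown rounded; full precision is carried through to the final answer.)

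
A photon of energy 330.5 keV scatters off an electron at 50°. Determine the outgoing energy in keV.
268.4733 keV

First convert energy to wavelength:
λ = hc/E, with hc ≈ 1239.842 keV·pm (i.e. 1239.842 eV·nm)

For E = 330.5 keV = 330500 eV:
λ = 1239.842 keV·pm / 330.5 keV
λ = 3.7514 pm

Calculate the Compton shift:
Δλ = λ_C(1 - cos(50°)) = 2.4263 × 0.3572
Δλ = 0.8667 pm

Final wavelength:
λ' = 3.7514 + 0.8667 = 4.6181 pm

Final energy:
E' = hc/λ' = 1239.842 / 4.6181 = 268.4733 keV

(Intermediate values are shown rounded; full precision is carried through to the final answer.)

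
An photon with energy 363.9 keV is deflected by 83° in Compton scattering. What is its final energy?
223.8906 keV

First convert energy to wavelength:
λ = hc/E, with hc ≈ 1239.842 keV·pm (i.e. 1239.842 eV·nm)

For E = 363.9 keV = 363900 eV:
λ = 1239.842 keV·pm / 363.9 keV
λ = 3.4071 pm

Calculate the Compton shift:
Δλ = λ_C(1 - cos(83°)) = 2.4263 × 0.8781
Δλ = 2.1306 pm

Final wavelength:
λ' = 3.4071 + 2.1306 = 5.5377 pm

Final energy:
E' = hc/λ' = 1239.842 / 5.5377 = 223.8906 keV

(Intermediate values are shown rounded; full precision is carried through to the final answer.)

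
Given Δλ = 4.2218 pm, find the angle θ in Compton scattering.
137.73°

From the Compton formula Δλ = λ_C(1 - cos θ), we can solve for θ:

cos θ = 1 - Δλ/λ_C

Given:
- Δλ = 4.2218 pm
- λ_C = h/(m_e·c) ≈ 2.42631024 pm

cos θ = 1 - 4.2218/2.42631024
cos θ = 1 - 1.740008
cos θ = -0.740008

θ = arccos(-0.740008)
θ = 137.73°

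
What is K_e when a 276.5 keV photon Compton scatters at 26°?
14.3556 keV

By energy conservation: K_e = E_initial - E_final

First find the scattered photon energy:
Initial wavelength: λ = hc/E = 4.4841 pm
Compton shift: Δλ = λ_C(1 - cos(26°)) = 0.2456 pm
Final wavelength: λ' = 4.4841 + 0.2456 = 4.7296 pm
Final photon energy: E' = hc/λ' = 262.1444 keV

Electron kinetic energy:
K_e = E - E' = 276.5000 - 262.1444 = 14.3556 keV

(Intermediate values are shown rounded; full precision is carried through to the final answer.)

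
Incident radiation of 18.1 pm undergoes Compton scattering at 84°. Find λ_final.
20.2727 pm

Using the Compton scattering formula:
λ' = λ + Δλ = λ + λ_C(1 - cos θ)

Given:
- Initial wavelength λ = 18.1 pm
- Scattering angle θ = 84°
- Compton wavelength λ_C ≈ 2.4263 pm

Calculate the shift:
Δλ = 2.4263 × (1 - cos(84°))
Δλ = 2.4263 × 0.8955
Δλ = 2.1727 pm

Final wavelength:
λ' = 18.1 + 2.1727 = 20.2727 pm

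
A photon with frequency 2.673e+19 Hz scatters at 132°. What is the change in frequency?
7.091e+18 Hz (decrease)

Convert frequency to wavelength (c = 299792458 m/s):
λ₀ = c/f₀ = 299792458/2.673e+19 = 1.1215580e-11 m = 11.2156 pm

Calculate Compton shift:
Δλ = λ_C(1 - cos(132°)) = 4.0498 pm

Final wavelength:
λ' = λ₀ + Δλ = 11.2156 + 4.0498 = 15.2654 pm

Final frequency:
f' = c/λ' = 299792458/1.5265409e-11 = 1.9638679e+19 Hz

Frequency shift (decrease):
Δf = f₀ - f' = 2.673e+19 - 1.9638679e+19 = 7.091e+18 Hz

(Intermediate values are shown rounded; full precision is carried through to the final answer.)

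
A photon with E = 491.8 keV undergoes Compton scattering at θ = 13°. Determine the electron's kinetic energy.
11.8392 keV

By energy conservation: K_e = E_initial - E_final

First find the scattered photon energy:
Initial wavelength: λ = hc/E = 2.5210 pm
Compton shift: Δλ = λ_C(1 - cos(13°)) = 0.0622 pm
Final wavelength: λ' = 2.5210 + 0.0622 = 2.5832 pm
Final photon energy: E' = hc/λ' = 479.9608 keV

Electron kinetic energy:
K_e = E - E' = 491.8000 - 479.9608 = 11.8392 keV

(Intermediate values are shown rounded; full precision is carried through to the final answer.)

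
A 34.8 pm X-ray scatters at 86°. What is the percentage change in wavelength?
6.4858%

Calculate the Compton shift:
Δλ = λ_C(1 - cos(86°))
Δλ = 2.4263 × (1 - cos(86°))
Δλ = 2.4263 × 0.9302
Δλ = 2.2571 pm

Percentage change:
(Δλ/λ₀) × 100 = (2.2571/34.8) × 100
= 6.4858%

(Intermediate values are shown rounded; full precision is carried through to the final answer.)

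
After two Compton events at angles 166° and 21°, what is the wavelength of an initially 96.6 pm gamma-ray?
101.5417 pm

Apply Compton shift twice:

First scattering at θ₁ = 166°:
Δλ₁ = λ_C(1 - cos(166°))
Δλ₁ = 2.4263 × 1.9703
Δλ₁ = 4.7805 pm

After first scattering:
λ₁ = 96.6 + 4.7805 = 101.3805 pm

Second scattering at θ₂ = 21°:
Δλ₂ = λ_C(1 - cos(21°))
Δλ₂ = 2.4263 × 0.0664
Δλ₂ = 0.1612 pm

Final wavelength:
λ₂ = 101.3805 + 0.1612 = 101.5417 pm

Total shift: Δλ_total = 4.7805 + 0.1612 = 4.9417 pm

(Intermediate values are shown rounded; full precision is carried through to the final answer.)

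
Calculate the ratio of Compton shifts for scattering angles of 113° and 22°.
113° produces the larger shift by a factor of 19.099

Calculate both shifts using Δλ = λ_C(1 - cos θ):

For θ₁ = 22°:
Δλ₁ = 2.4263 × (1 - cos(22°))
Δλ₁ = 2.4263 × 0.0728
Δλ₁ = 0.1767 pm

For θ₂ = 113°:
Δλ₂ = 2.4263 × (1 - cos(113°))
Δλ₂ = 2.4263 × 1.3907
Δλ₂ = 3.3743 pm

The 113° angle produces the larger shift.
Ratio: 3.3743/0.1767 = 19.099

(Intermediate values are shown rounded; full precision is carried through to the final answer.)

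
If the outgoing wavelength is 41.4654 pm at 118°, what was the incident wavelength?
37.9000 pm

From λ' = λ + Δλ, we have λ = λ' - Δλ

First calculate the Compton shift:
Δλ = λ_C(1 - cos θ)
Δλ = 2.4263 × (1 - cos(118°))
Δλ = 2.4263 × 1.4695
Δλ = 3.5654 pm

Initial wavelength:
λ = λ' - Δλ
λ = 41.4654 - 3.5654
λ = 37.9000 pm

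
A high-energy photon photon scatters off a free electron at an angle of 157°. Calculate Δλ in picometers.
4.6597 pm

Using the Compton scattering formula:
Δλ = λ_C(1 - cos θ)

where λ_C = h/(m_e·c) ≈ 2.4263 pm is the Compton wavelength of an electron.

For θ = 157°:
cos(157°) = -0.9205
1 - cos(157°) = 1.9205

Δλ = 2.4263 × 1.9205
Δλ = 4.6597 pm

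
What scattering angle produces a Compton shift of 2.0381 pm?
80.79°

From the Compton formula Δλ = λ_C(1 - cos θ), we can solve for θ:

cos θ = 1 - Δλ/λ_C

Given:
- Δλ = 2.0381 pm
- λ_C = h/(m_e·c) ≈ 2.42631024 pm

cos θ = 1 - 2.0381/2.42631024
cos θ = 1 - 0.840000
cos θ = 0.160000

θ = arccos(0.160000)
θ = 80.79°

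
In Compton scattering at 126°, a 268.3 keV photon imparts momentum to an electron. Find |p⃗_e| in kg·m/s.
1.9964e-22 kg·m/s

The electron is initially at rest, so by conservation of momentum:
p⃗_e = p⃗₀ − p⃗'  (incident photon momentum minus scattered photon momentum)

Photon momentum magnitudes (p = h/λ = E/c):
λ₀ = hc/E₀ = 4.6211 pm → p₀ = h/λ₀ = 1.4339e-22 kg·m/s
Δλ = λ_C(1 − cos 126°) = 3.8525 pm
λ' = 8.4736 pm → p' = h/λ' = 7.8197e-23 kg·m/s

The scattered photon makes angle θ = 126° with the incident direction, so by the law of cosines:
|p⃗_e|² = p₀² + p'² − 2p₀p'cos θ
|p⃗_e|² = (1.4339e-22)² + (7.8197e-23)² − 2·1.4339e-22·7.8197e-23·cos(126°)
|p⃗_e| = 1.9964e-22 kg·m/s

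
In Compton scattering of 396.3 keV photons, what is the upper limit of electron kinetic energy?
240.9540 keV

Maximum energy transfer occurs at θ = 180° (backscattering).

Initial photon: E₀ = 396.3 keV → λ₀ = 3.1285 pm

Maximum Compton shift (at 180°):
Δλ_max = 2λ_C = 2 × 2.4263 = 4.8526 pm

Final wavelength:
λ' = 3.1285 + 4.8526 = 7.9812 pm

Minimum photon energy (maximum energy to electron):
E'_min = hc/λ' = 155.3460 keV

Maximum electron kinetic energy:
K_max = E₀ - E'_min = 396.3000 - 155.3460 = 240.9540 keV

(Intermediate values are shown rounded; full precision is carried through to the final answer.)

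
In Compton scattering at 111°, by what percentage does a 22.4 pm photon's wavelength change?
14.7135%

Calculate the Compton shift:
Δλ = λ_C(1 - cos(111°))
Δλ = 2.4263 × (1 - cos(111°))
Δλ = 2.4263 × 1.3584
Δλ = 3.2958 pm

Percentage change:
(Δλ/λ₀) × 100 = (3.2958/22.4) × 100
= 14.7135%

(Intermediate values are shown rounded; full precision is carried through to the final answer.)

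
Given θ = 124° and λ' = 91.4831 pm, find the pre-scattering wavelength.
87.7000 pm

From λ' = λ + Δλ, we have λ = λ' - Δλ

First calculate the Compton shift:
Δλ = λ_C(1 - cos θ)
Δλ = 2.4263 × (1 - cos(124°))
Δλ = 2.4263 × 1.5592
Δλ = 3.7831 pm

Initial wavelength:
λ = λ' - Δλ
λ = 91.4831 - 3.7831
λ = 87.7000 pm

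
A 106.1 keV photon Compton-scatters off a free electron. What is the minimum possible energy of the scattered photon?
74.9683 keV (at θ = 180°)

The scattered photon has minimum energy when its wavelength is maximum, i.e., when the Compton shift Δλ = λ_C(1 − cos θ) is maximum. This occurs at θ = 180° (backscattering), giving Δλ_max = 2λ_C = 4.8526 pm.

Initial wavelength: λ₀ = hc/E₀ = 11.6856 pm
Maximum final wavelength: λ'_max = λ₀ + 2λ_C = 11.6856 + 4.8526 = 16.5382 pm
Minimum final energy: E'_min = hc/λ'_max = 74.9683 keV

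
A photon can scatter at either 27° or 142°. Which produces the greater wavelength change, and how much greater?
142° produces the larger shift by a factor of 16.405

Calculate both shifts using Δλ = λ_C(1 - cos θ):

For θ₁ = 27°:
Δλ₁ = 2.4263 × (1 - cos(27°))
Δλ₁ = 2.4263 × 0.1090
Δλ₁ = 0.2645 pm

For θ₂ = 142°:
Δλ₂ = 2.4263 × (1 - cos(142°))
Δλ₂ = 2.4263 × 1.7880
Δλ₂ = 4.3383 pm

The 142° angle produces the larger shift.
Ratio: 4.3383/0.2645 = 16.405

(Intermediate values are shown rounded; full precision is carried through to the final answer.)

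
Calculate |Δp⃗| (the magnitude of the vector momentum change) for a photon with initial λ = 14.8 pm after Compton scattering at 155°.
7.7046e-23 kg·m/s

Photon momentum magnitude is p = h/λ.

Initial momentum:
p₀ = h/λ = 6.6261e-34/1.4800e-11 = 4.4771e-23 kg·m/s

After scattering:
λ' = λ + Δλ = 14.8 + 4.6253 = 19.4253 pm
p' = h/λ' = 6.6261e-34/1.9425e-11 = 3.4111e-23 kg·m/s

Momentum is a vector; the scattered photon's direction makes angle θ = 155° with the incident direction. The magnitude of the vector change Δp⃗ = p⃗₀ − p⃗' is found from the law of cosines:
|Δp⃗|² = p₀² + p'² − 2p₀p'cos θ
|Δp⃗|² = (4.4771e-23)² + (3.4111e-23)² − 2·4.4771e-23·3.4111e-23·cos(155°)
|Δp⃗| = 7.7046e-23 kg·m/s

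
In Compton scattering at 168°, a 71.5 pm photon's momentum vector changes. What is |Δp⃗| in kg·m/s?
1.7853e-23 kg·m/s

Photon momentum magnitude is p = h/λ.

Initial momentum:
p₀ = h/λ = 6.6261e-34/7.1500e-11 = 9.2672e-24 kg·m/s

After scattering:
λ' = λ + Δλ = 71.5 + 4.7996 = 76.2996 pm
p' = h/λ' = 6.6261e-34/7.6300e-11 = 8.6843e-24 kg·m/s

Momentum is a vector; the scattered photon's direction makes angle θ = 168° with the incident direction. The magnitude of the vector change Δp⃗ = p⃗₀ − p⃗' is found from the law of cosines:
|Δp⃗|² = p₀² + p'² − 2p₀p'cos θ
|Δp⃗|² = (9.2672e-24)² + (8.6843e-24)² − 2·9.2672e-24·8.6843e-24·cos(168°)
|Δp⃗| = 1.7853e-23 kg·m/s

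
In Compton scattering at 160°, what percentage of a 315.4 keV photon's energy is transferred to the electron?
0.5449 (or 54.49%)

Calculate initial and final photon energies:

Initial: E₀ = 315.4 keV → λ₀ = 3.9310 pm
Compton shift: Δλ = 4.7063 pm
Final wavelength: λ' = 8.6373 pm
Final energy: E' = 143.5449 keV

Fractional energy loss:
(E₀ - E')/E₀ = (315.4000 - 143.5449)/315.4000
= 171.8551/315.4000
= 0.5449
= 54.49%

(Intermediate values are shown rounded; full precision is carried through to the final answer.)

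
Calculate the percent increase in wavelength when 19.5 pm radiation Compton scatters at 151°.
23.3252%

Calculate the Compton shift:
Δλ = λ_C(1 - cos(151°))
Δλ = 2.4263 × (1 - cos(151°))
Δλ = 2.4263 × 1.8746
Δλ = 4.5484 pm

Percentage change:
(Δλ/λ₀) × 100 = (4.5484/19.5) × 100
= 23.3252%

(Intermediate values are shown rounded; full precision is carried through to the final answer.)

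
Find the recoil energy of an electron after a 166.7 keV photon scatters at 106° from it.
48.9859 keV

By energy conservation: K_e = E_initial - E_final

First find the scattered photon energy:
Initial wavelength: λ = hc/E = 7.4376 pm
Compton shift: Δλ = λ_C(1 - cos(106°)) = 3.0951 pm
Final wavelength: λ' = 7.4376 + 3.0951 = 10.5327 pm
Final photon energy: E' = hc/λ' = 117.7141 keV

Electron kinetic energy:
K_e = E - E' = 166.7000 - 117.7141 = 48.9859 keV

(Intermediate values are shown rounded; full precision is carried through to the final answer.)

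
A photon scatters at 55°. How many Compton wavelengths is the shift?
0.4264 λ_C

The Compton shift formula is:
Δλ = λ_C(1 - cos θ)

Dividing both sides by λ_C:
Δλ/λ_C = 1 - cos θ

For θ = 55°:
Δλ/λ_C = 1 - cos(55°)
Δλ/λ_C = 1 - 0.5736
Δλ/λ_C = 0.4264

This means the shift is 0.4264 × λ_C = 1.0346 pm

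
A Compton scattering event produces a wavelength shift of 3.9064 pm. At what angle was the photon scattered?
127.59°

From the Compton formula Δλ = λ_C(1 - cos θ), we can solve for θ:

cos θ = 1 - Δλ/λ_C

Given:
- Δλ = 3.9064 pm
- λ_C = h/(m_e·c) ≈ 2.42631024 pm

cos θ = 1 - 3.9064/2.42631024
cos θ = 1 - 1.610017
cos θ = -0.610017

θ = arccos(-0.610017)
θ = 127.59°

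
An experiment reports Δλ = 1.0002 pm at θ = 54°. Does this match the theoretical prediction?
Yes, consistent

Calculate the expected shift for θ = 54°:

Δλ_expected = λ_C(1 - cos(54°))
Δλ_expected = 2.4263 × (1 - cos(54°))
Δλ_expected = 2.4263 × 0.4122
Δλ_expected = 1.0002 pm

Given shift: 1.0002 pm
Expected shift: 1.0002 pm
Difference: 0.0000 pm

The values match. This is consistent with Compton scattering at the stated angle.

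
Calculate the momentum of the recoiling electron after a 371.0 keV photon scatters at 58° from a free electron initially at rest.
1.7350e-22 kg·m/s

The electron is initially at rest, so by conservation of momentum:
p⃗_e = p⃗₀ − p⃗'  (incident photon momentum minus scattered photon momentum)

Photon momentum magnitudes (p = h/λ = E/c):
λ₀ = hc/E₀ = 3.3419 pm → p₀ = h/λ₀ = 1.9827e-22 kg·m/s
Δλ = λ_C(1 − cos 58°) = 1.1406 pm
λ' = 4.4825 pm → p' = h/λ' = 1.4782e-22 kg·m/s

The scattered photon makes angle θ = 58° with the incident direction, so by the law of cosines:
|p⃗_e|² = p₀² + p'² − 2p₀p'cos θ
|p⃗_e|² = (1.9827e-22)² + (1.4782e-22)² − 2·1.9827e-22·1.4782e-22·cos(58°)
|p⃗_e| = 1.7350e-22 kg·m/s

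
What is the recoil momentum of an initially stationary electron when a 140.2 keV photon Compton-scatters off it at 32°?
4.0581e-23 kg·m/s

The electron is initially at rest, so by conservation of momentum:
p⃗_e = p⃗₀ − p⃗'  (incident photon momentum minus scattered photon momentum)

Photon momentum magnitudes (p = h/λ = E/c):
λ₀ = hc/E₀ = 8.8434 pm → p₀ = h/λ₀ = 7.4927e-23 kg·m/s
Δλ = λ_C(1 − cos 32°) = 0.3687 pm
λ' = 9.2121 pm → p' = h/λ' = 7.1928e-23 kg·m/s

The scattered photon makes angle θ = 32° with the incident direction, so by the law of cosines:
|p⃗_e|² = p₀² + p'² − 2p₀p'cos θ
|p⃗_e|² = (7.4927e-23)² + (7.1928e-23)² − 2·7.4927e-23·7.1928e-23·cos(32°)
|p⃗_e| = 4.0581e-23 kg·m/s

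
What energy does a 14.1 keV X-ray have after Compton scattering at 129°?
13.4934 keV

First convert energy to wavelength:
λ = hc/E, with hc ≈ 1239.842 keV·pm (i.e. 1239.842 eV·nm)

For E = 14.1 keV = 14100 eV:
λ = 1239.842 keV·pm / 14.1 keV
λ = 87.9321 pm

Calculate the Compton shift:
Δλ = λ_C(1 - cos(129°)) = 2.4263 × 1.6293
Δλ = 3.9532 pm

Final wavelength:
λ' = 87.9321 + 3.9532 = 91.8853 pm

Final energy:
E' = hc/λ' = 1239.842 / 91.8853 = 13.4934 keV

(Intermediate values are shown rounded; full precision is carried through to the final answer.)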